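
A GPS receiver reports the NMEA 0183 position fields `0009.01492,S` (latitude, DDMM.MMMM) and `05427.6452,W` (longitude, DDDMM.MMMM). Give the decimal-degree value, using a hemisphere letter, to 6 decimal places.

0.150249° S, 54.460753° W

φ: split at 2 digits → 00° and 9.01492′; 0 + 9.01492/60 = 0.1502487
Lon: degrees = first 3 digits = 54, minutes = 27.6452; 54 + 27.6452/60 = 54.4607533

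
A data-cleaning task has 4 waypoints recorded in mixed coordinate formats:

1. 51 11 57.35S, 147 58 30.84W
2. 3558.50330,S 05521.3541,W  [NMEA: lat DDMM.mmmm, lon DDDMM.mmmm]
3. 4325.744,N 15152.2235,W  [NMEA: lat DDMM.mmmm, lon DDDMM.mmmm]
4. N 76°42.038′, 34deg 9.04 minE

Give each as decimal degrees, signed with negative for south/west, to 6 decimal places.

Point 1:
  Latitude: 51° + 11/60 + 57.35/3600 = 51 + 0.183333 + 0.015931 = 51.1992639
  hemisphere S, so the sign is −
  λ: 147 + 58/60 + 30.84/3600 = 147.9752333
  W ⇒ negate
Point 2:
  Latitude: split at 2 digits → 35° and 58.5033′; 35 + 58.5033/60 = 35.9750550
  S ⇒ negate
  Lon: degrees = first 3 digits = 55, minutes = 21.3541; 55 + 21.3541/60 = 55.3559017
  W ⇒ negate
Point 3:
  φ: split at 2 digits → 43° and 25.744′; 43 + 25.744/60 = 43.4290667
  N ⇒ keep positive
  λ: degrees = first 3 digits = 151, minutes = 52.2235; 151 + 52.2235/60 = 151.8703917
  hemisphere W, so the sign is −
Point 4:
  Lat: 76 + 42.038/60 = 76.7006333
  N ⇒ keep positive
  Longitude: 9.04′ = 0.150667°; total 34.1506667
  E ⇒ keep positive

1. -51.199264, -147.975233
2. -35.975055, -55.355902
3. 43.429067, -151.870392
4. 76.700633, 34.150667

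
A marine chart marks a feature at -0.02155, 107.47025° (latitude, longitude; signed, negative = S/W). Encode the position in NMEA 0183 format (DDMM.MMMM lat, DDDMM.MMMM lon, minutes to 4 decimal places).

0001.2930,S / 10728.2150,E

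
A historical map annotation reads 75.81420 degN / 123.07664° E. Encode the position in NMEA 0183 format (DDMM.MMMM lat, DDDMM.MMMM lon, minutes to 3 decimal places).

7548.852,N / 12304.598,E

Latitude: minutes = (75.814200 − 75) × 60 = 48.85200
Lon: 123° + 0.076640 × 60 = 123° 4.59840′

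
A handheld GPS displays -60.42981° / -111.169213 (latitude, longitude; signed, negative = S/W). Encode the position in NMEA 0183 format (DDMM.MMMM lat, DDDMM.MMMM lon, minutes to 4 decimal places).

6025.7886,S / 11110.1528,W

Latitude is negative → S; |value| = 60.429810
φ: minutes = (60.429810 − 60) × 60 = 25.788600
Longitude is negative → W; |value| = 111.169213
Lon: 111° + 0.169213 × 60 = 111° 10.152780′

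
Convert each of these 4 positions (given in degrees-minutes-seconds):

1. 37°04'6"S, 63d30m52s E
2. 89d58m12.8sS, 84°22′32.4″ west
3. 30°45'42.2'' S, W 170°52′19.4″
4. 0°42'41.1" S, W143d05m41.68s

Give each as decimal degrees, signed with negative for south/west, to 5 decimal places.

Point 1:
  φ: 37° + 4/60 + 6/3600 = 37 + 0.066667 + 0.001667 = 37.068333
  S → negative
  Longitude: 63° + 30/60 + 52/3600 = 63 + 0.500000 + 0.014444 = 63.514444
  E → positive
Point 2:
  φ: 89° + 58/60 + 12.8/3600 = 89 + 0.966667 + 0.003556 = 89.970222
  S ⇒ negate
  Longitude: 22′ + 32.4″ = 22.54000′; 84 + 22.54000/60 = 84.375667
  W ⇒ negate
Point 3:
  Lat: 30 + 45/60 + 42.2/3600 = 30.761722
  S ⇒ negate
  Lon: 52′ + 19.4″ = 52.32333′; 170 + 52.32333/60 = 170.872056
  W → negative
Point 4:
  Lat: 42′ + 41.1″ = 42.68500′; 0 + 42.68500/60 = 0.711417
  S → negative
  Lon: 143° + 5/60 + 41.68/3600 = 143 + 0.083333 + 0.011578 = 143.094911
  W → negative

1. -37.06833, 63.51444
2. -89.97022, -84.37567
3. -30.76172, -170.87206
4. -0.71142, -143.09491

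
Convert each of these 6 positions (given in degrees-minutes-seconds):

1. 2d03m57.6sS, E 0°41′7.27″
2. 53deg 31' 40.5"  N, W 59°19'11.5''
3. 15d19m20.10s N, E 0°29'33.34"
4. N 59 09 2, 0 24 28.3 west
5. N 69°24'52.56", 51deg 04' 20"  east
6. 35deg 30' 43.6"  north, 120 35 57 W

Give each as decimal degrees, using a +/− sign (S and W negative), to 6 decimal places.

1. -2.066000, 0.685353
2. 53.527917, -59.319861
3. 15.322250, 0.492594
4. 59.150556, -0.407861
5. 69.414600, 51.072222
6. 35.512111, -120.599167

Point 1:
  φ: 3′ + 57.6″ = 3.96000′; 2 + 3.96000/60 = 2.0660000
  S ⇒ negate
  Longitude: 0° + 41/60 + 7.27/3600 = 0 + 0.683333 + 0.002019 = 0.6853528
  E ⇒ keep positive
Point 2:
  φ: 31′ + 40.5″ = 31.67500′; 53 + 31.67500/60 = 53.5279167
  N → positive
  Longitude: 59° + 19/60 + 11.5/3600 = 59 + 0.316667 + 0.003194 = 59.3198611
  W ⇒ negate
Point 3:
  Lat: 15 + 19/60 + 20.1/3600 = 15.3222500
  N ⇒ keep positive
  Longitude: 0 + 29/60 + 33.34/3600 = 0.4925944
  E → positive
Point 4:
  Latitude: 59 + 9/60 + 2/3600 = 59.1505556
  N ⇒ keep positive
  Lon: 0° + 24/60 + 28.3/3600 = 0 + 0.400000 + 0.007861 = 0.4078611
  hemisphere W, so the sign is −
Point 5:
  Latitude: 24′ + 52.56″ = 24.87600′; 69 + 24.87600/60 = 69.4146000
  N → positive
  λ: 51 + 4/60 + 20/3600 = 51.0722222
  E ⇒ keep positive
Point 6:
  φ: 30′ + 43.6″ = 30.72667′; 35 + 30.72667/60 = 35.5121111
  N ⇒ keep positive
  Longitude: 120° + 35/60 + 57/3600 = 120 + 0.583333 + 0.015833 = 120.5991667
  W ⇒ negate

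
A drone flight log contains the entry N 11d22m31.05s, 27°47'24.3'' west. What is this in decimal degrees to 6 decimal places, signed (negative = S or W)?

Lat: 22′ + 31.05″ = 22.51750′; 11 + 22.51750/60 = 11.3752917
N ⇒ keep positive
Longitude: 27° + 47/60 + 24.3/3600 = 27 + 0.783333 + 0.006750 = 27.7900833
hemisphere W, so the sign is −

11.375292, -27.790083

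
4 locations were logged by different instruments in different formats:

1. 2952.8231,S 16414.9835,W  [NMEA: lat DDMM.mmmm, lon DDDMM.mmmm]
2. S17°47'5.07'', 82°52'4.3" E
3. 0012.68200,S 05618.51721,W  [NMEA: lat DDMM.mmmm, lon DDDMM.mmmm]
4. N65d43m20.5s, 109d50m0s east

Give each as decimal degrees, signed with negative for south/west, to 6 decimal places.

Point 1:
  Lat: degrees = first 2 digits = 29, minutes = 52.8231; 29 + 52.8231/60 = 29.8803850
  hemisphere S, so the sign is −
  λ: degrees = first 3 digits = 164, minutes = 14.9835; 164 + 14.9835/60 = 164.2497250
  W → negative
Point 2:
  φ: 47′ + 5.07″ = 47.08450′; 17 + 47.08450/60 = 17.7847417
  hemisphere S, so the sign is −
  λ: 82° + 52/60 + 4.3/3600 = 82 + 0.866667 + 0.001194 = 82.8678611
  E → positive
Point 3:
  Lat: split at 2 digits → 00° and 12.682′; 0 + 12.682/60 = 0.2113667
  S ⇒ negate
  Longitude: split at 3 digits → 056° and 18.51721′; 56 + 18.51721/60 = 56.3086202
  W → negative
Point 4:
  φ: 43′ + 20.5″ = 43.34167′; 65 + 43.34167/60 = 65.7223611
  N → positive
  λ: 50′ + 0″ = 50.00000′; 109 + 50.00000/60 = 109.8333333
  E → positive

1. -29.880385, -164.249725
2. -17.784742, 82.867861
3. -0.211367, -56.308620
4. 65.722361, 109.833333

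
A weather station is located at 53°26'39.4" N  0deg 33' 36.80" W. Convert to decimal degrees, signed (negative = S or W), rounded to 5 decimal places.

53.44428, -0.56022

Latitude: 26′ + 39.4″ = 26.65667′; 53 + 26.65667/60 = 53.444278
N → positive
Lon: 0 + 33/60 + 36.8/3600 = 0.560222
W ⇒ negate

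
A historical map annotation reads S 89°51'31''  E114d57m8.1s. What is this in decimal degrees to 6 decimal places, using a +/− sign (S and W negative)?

Latitude: 51′ + 31″ = 51.51667′; 89 + 51.51667/60 = 89.8586111
S → negative
Longitude: 57′ + 8.1″ = 57.13500′; 114 + 57.13500/60 = 114.9522500
E → positive

-89.858611, 114.952250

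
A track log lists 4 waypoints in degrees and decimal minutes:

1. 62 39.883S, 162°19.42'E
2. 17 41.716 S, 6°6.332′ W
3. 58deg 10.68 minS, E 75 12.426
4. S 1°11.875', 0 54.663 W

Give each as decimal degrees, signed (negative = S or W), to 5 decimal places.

1. -62.66472, 162.32367
2. -17.69527, -6.10553
3. -58.17800, 75.20710
4. -1.19792, -0.91105

Point 1:
  φ: 39.883′ = 0.664717°; total 62.664717
  S → negative
  λ: 19.42′ = 0.323667°; total 162.323667
  E → positive
Point 2:
  φ: 17 + 41.716/60 = 17.695267
  S ⇒ negate
  λ: 6.332′ = 0.105533°; total 6.105533
  hemisphere W, so the sign is −
Point 3:
  Lat: 10.68′ = 0.178000°; total 58.178000
  S ⇒ negate
  Lon: 12.426′ = 0.207100°; total 75.207100
  E ⇒ keep positive
Point 4:
  Latitude: 11.875′ = 0.197917°; total 1.197917
  S → negative
  Lon: 0 + 54.663/60 = 0.911050
  W ⇒ negate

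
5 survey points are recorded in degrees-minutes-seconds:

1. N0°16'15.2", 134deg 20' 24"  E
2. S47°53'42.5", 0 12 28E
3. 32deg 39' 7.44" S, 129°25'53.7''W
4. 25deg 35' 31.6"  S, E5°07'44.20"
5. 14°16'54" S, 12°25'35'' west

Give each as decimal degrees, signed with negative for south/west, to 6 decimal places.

Point 1:
  Lat: 0° + 16/60 + 15.2/3600 = 0 + 0.266667 + 0.004222 = 0.2708889
  N ⇒ keep positive
  Longitude: 134 + 20/60 + 24/3600 = 134.3400000
  E → positive
Point 2:
  Lat: 47° + 53/60 + 42.5/3600 = 47 + 0.883333 + 0.011806 = 47.8951389
  S ⇒ negate
  Lon: 0° + 12/60 + 28/3600 = 0 + 0.200000 + 0.007778 = 0.2077778
  E ⇒ keep positive
Point 3:
  Lat: 32 + 39/60 + 7.44/3600 = 32.6520667
  hemisphere S, so the sign is −
  Longitude: 129° + 25/60 + 53.7/3600 = 129 + 0.416667 + 0.014917 = 129.4315833
  W → negative
Point 4:
  Lat: 35′ + 31.6″ = 35.52667′; 25 + 35.52667/60 = 25.5921111
  hemisphere S, so the sign is −
  λ: 5 + 7/60 + 44.2/3600 = 5.1289444
  E ⇒ keep positive
Point 5:
  φ: 14 + 16/60 + 54/3600 = 14.2816667
  hemisphere S, so the sign is −
  Lon: 25′ + 35″ = 25.58333′; 12 + 25.58333/60 = 12.4263889
  W → negative

1. 0.270889, 134.340000
2. -47.895139, 0.207778
3. -32.652067, -129.431583
4. -25.592111, 5.128944
5. -14.281667, -12.426389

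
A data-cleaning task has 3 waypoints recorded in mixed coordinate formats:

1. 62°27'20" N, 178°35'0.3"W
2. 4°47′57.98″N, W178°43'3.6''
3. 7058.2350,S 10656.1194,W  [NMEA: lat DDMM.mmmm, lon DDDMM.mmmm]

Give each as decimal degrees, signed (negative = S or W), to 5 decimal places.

1. 62.45556, -178.58342
2. 4.79944, -178.71767
3. -70.97058, -106.93532

Point 1:
  Lat: 27′ + 20″ = 27.33333′; 62 + 27.33333/60 = 62.455556
  N ⇒ keep positive
  Lon: 178 + 35/60 + 0.3/3600 = 178.583417
  hemisphere W, so the sign is −
Point 2:
  φ: 4° + 47/60 + 57.98/3600 = 4 + 0.783333 + 0.016106 = 4.799439
  N ⇒ keep positive
  Longitude: 43′ + 3.6″ = 43.06000′; 178 + 43.06000/60 = 178.717667
  W ⇒ negate
Point 3:
  φ: degrees = first 2 digits = 70, minutes = 58.235; 70 + 58.235/60 = 70.970583
  hemisphere S, so the sign is −
  λ: split at 3 digits → 106° and 56.1194′; 106 + 56.1194/60 = 106.935323
  W ⇒ negate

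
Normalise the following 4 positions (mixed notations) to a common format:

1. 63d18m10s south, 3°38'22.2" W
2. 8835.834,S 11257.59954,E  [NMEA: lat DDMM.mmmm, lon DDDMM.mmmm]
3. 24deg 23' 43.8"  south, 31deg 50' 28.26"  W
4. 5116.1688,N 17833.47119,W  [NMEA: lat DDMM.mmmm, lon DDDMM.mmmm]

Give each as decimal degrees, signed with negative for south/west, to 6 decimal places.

1. -63.302778, -3.639500
2. -88.597233, 112.959992
3. -24.395500, -31.841183
4. 51.269480, -178.557853

Point 1:
  Latitude: 18′ + 10″ = 18.16667′; 63 + 18.16667/60 = 63.3027778
  S ⇒ negate
  Longitude: 3 + 38/60 + 22.2/3600 = 3.6395000
  W → negative
Point 2:
  Latitude: split at 2 digits → 88° and 35.834′; 88 + 35.834/60 = 88.5972333
  S → negative
  Lon: degrees = first 3 digits = 112, minutes = 57.59954; 112 + 57.59954/60 = 112.9599923
  E → positive
Point 3:
  Latitude: 23′ + 43.8″ = 23.73000′; 24 + 23.73000/60 = 24.3955000
  S ⇒ negate
  λ: 31 + 50/60 + 28.26/3600 = 31.8411833
  hemisphere W, so the sign is −
Point 4:
  Latitude: degrees = first 2 digits = 51, minutes = 16.1688; 51 + 16.1688/60 = 51.2694800
  N ⇒ keep positive
  Lon: degrees = first 3 digits = 178, minutes = 33.47119; 178 + 33.47119/60 = 178.5578532
  hemisphere W, so the sign is −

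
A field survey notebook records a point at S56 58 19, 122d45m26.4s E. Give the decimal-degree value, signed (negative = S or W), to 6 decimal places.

-56.971944, 122.757333

Lat: 56 + 58/60 + 19/3600 = 56.9719444
S ⇒ negate
Longitude: 45′ + 26.4″ = 45.44000′; 122 + 45.44000/60 = 122.7573333
E ⇒ keep positive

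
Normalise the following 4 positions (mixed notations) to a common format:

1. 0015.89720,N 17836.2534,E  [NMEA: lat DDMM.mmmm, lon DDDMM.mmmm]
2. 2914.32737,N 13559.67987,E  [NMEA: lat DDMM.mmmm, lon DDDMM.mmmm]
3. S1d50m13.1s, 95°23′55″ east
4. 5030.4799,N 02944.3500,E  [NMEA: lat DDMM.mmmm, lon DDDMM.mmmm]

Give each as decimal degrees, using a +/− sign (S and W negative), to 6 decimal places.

1. 0.264953, 178.604223
2. 29.238790, 135.994665
3. -1.836972, 95.398611
4. 50.507998, 29.739167

Point 1:
  φ: split at 2 digits → 00° and 15.8972′; 0 + 15.8972/60 = 0.2649533
  N → positive
  Longitude: split at 3 digits → 178° and 36.2534′; 178 + 36.2534/60 = 178.6042233
  E → positive
Point 2:
  Latitude: split at 2 digits → 29° and 14.32737′; 29 + 14.32737/60 = 29.2387895
  N ⇒ keep positive
  Longitude: split at 3 digits → 135° and 59.67987′; 135 + 59.67987/60 = 135.9946645
  E → positive
Point 3:
  Lat: 50′ + 13.1″ = 50.21833′; 1 + 50.21833/60 = 1.8369722
  hemisphere S, so the sign is −
  Lon: 23′ + 55″ = 23.91667′; 95 + 23.91667/60 = 95.3986111
  E → positive
Point 4:
  Lat: degrees = first 2 digits = 50, minutes = 30.4799; 50 + 30.4799/60 = 50.5079983
  N → positive
  Lon: degrees = first 3 digits = 29, minutes = 44.35; 29 + 44.35/60 = 29.7391667
  E ⇒ keep positive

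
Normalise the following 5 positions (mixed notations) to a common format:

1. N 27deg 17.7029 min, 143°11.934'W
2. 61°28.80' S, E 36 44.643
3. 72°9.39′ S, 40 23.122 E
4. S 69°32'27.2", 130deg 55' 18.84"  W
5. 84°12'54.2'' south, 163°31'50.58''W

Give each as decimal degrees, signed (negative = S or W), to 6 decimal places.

Point 1:
  Lat: 27 + 17.7029/60 = 27.2950483
  N ⇒ keep positive
  Longitude: 143 + 11.934/60 = 143.1989000
  W → negative
Point 2:
  Latitude: 28.8′ = 0.480000°; total 61.4800000
  S ⇒ negate
  λ: 36 + 44.643/60 = 36.7440500
  E ⇒ keep positive
Point 3:
  Latitude: 72 + 9.39/60 = 72.1565000
  hemisphere S, so the sign is −
  λ: 40 + 23.122/60 = 40.3853667
  E → positive
Point 4:
  φ: 69 + 32/60 + 27.2/3600 = 69.5408889
  S ⇒ negate
  λ: 130° + 55/60 + 18.84/3600 = 130 + 0.916667 + 0.005233 = 130.9219000
  W ⇒ negate
Point 5:
  Lat: 84 + 12/60 + 54.2/3600 = 84.2150556
  S → negative
  λ: 31′ + 50.58″ = 31.84300′; 163 + 31.84300/60 = 163.5307167
  hemisphere W, so the sign is −

1. 27.295048, -143.198900
2. -61.480000, 36.744050
3. -72.156500, 40.385367
4. -69.540889, -130.921900
5. -84.215056, -163.530717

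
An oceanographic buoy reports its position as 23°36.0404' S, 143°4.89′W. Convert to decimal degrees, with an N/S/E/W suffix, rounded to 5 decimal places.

23.60067° S, 143.08150° W

φ: 36.0404′ = 0.600673°; total 23.600673
λ: 4.89′ = 0.081500°; total 143.081500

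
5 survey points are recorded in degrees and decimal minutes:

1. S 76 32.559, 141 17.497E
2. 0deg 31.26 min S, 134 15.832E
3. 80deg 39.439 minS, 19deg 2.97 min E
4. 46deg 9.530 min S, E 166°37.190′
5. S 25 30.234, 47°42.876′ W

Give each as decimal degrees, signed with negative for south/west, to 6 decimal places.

1. -76.542650, 141.291617
2. -0.521000, 134.263867
3. -80.657317, 19.049500
4. -46.158833, 166.619833
5. -25.503900, -47.714600

Point 1:
  Lat: 32.559′ = 0.542650°; total 76.5426500
  hemisphere S, so the sign is −
  λ: 141 + 17.497/60 = 141.2916167
  E ⇒ keep positive
Point 2:
  φ: 31.26′ = 0.521000°; total 0.5210000
  hemisphere S, so the sign is −
  Lon: 134 + 15.832/60 = 134.2638667
  E ⇒ keep positive
Point 3:
  Latitude: 80 + 39.439/60 = 80.6573167
  S → negative
  λ: 19 + 2.97/60 = 19.0495000
  E ⇒ keep positive
Point 4:
  φ: 9.53′ = 0.158833°; total 46.1588333
  S ⇒ negate
  Lon: 37.19′ = 0.619833°; total 166.6198333
  E ⇒ keep positive
Point 5:
  φ: 25 + 30.234/60 = 25.5039000
  S → negative
  Lon: 47 + 42.876/60 = 47.7146000
  hemisphere W, so the sign is −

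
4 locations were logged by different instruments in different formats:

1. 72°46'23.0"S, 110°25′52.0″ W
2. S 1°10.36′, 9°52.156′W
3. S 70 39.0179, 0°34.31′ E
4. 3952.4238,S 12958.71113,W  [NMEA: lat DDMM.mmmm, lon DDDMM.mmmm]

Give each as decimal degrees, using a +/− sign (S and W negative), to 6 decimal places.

1. -72.773056, -110.431111
2. -1.172667, -9.869267
3. -70.650298, 0.571833
4. -39.873730, -129.978519

Point 1:
  φ: 46′ + 23″ = 46.38333′; 72 + 46.38333/60 = 72.7730556
  hemisphere S, so the sign is −
  λ: 25′ + 52″ = 25.86667′; 110 + 25.86667/60 = 110.4311111
  W ⇒ negate
Point 2:
  φ: 1 + 10.36/60 = 1.1726667
  S ⇒ negate
  Lon: 52.156′ = 0.869267°; total 9.8692667
  W ⇒ negate
Point 3:
  Lat: 39.0179′ = 0.650298°; total 70.6502983
  S → negative
  λ: 34.31′ = 0.571833°; total 0.5718333
  E → positive
Point 4:
  φ: split at 2 digits → 39° and 52.4238′; 39 + 52.4238/60 = 39.8737300
  hemisphere S, so the sign is −
  λ: degrees = first 3 digits = 129, minutes = 58.71113; 129 + 58.71113/60 = 129.9785188
  W ⇒ negate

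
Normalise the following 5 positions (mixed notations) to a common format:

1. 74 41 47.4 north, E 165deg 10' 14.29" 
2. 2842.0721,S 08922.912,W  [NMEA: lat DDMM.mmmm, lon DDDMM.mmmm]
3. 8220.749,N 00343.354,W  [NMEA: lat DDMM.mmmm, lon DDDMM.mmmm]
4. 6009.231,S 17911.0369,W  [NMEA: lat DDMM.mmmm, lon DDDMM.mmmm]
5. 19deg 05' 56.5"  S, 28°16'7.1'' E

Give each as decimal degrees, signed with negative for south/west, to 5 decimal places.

1. 74.69650, 165.17064
2. -28.70120, -89.38187
3. 82.34582, -3.72257
4. -60.15385, -179.18395
5. -19.09903, 28.26864

Point 1:
  Latitude: 74° + 41/60 + 47.4/3600 = 74 + 0.683333 + 0.013167 = 74.696500
  N ⇒ keep positive
  Longitude: 10′ + 14.29″ = 10.23817′; 165 + 10.23817/60 = 165.170636
  E ⇒ keep positive
Point 2:
  φ: degrees = first 2 digits = 28, minutes = 42.0721; 28 + 42.0721/60 = 28.701202
  S ⇒ negate
  λ: degrees = first 3 digits = 89, minutes = 22.912; 89 + 22.912/60 = 89.381867
  hemisphere W, so the sign is −
Point 3:
  Lat: degrees = first 2 digits = 82, minutes = 20.749; 82 + 20.749/60 = 82.345817
  N → positive
  Longitude: degrees = first 3 digits = 3, minutes = 43.354; 3 + 43.354/60 = 3.722567
  W → negative
Point 4:
  φ: degrees = first 2 digits = 60, minutes = 9.231; 60 + 9.231/60 = 60.153850
  S ⇒ negate
  Longitude: split at 3 digits → 179° and 11.0369′; 179 + 11.0369/60 = 179.183948
  hemisphere W, so the sign is −
Point 5:
  φ: 5′ + 56.5″ = 5.94167′; 19 + 5.94167/60 = 19.099028
  hemisphere S, so the sign is −
  Longitude: 28° + 16/60 + 7.1/3600 = 28 + 0.266667 + 0.001972 = 28.268639
  E ⇒ keep positive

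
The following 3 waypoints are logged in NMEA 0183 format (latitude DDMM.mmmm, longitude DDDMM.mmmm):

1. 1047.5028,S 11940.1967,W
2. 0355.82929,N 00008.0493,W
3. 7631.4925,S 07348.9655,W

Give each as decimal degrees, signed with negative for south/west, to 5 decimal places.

1. -10.79171, -119.66995
2. 3.93049, -0.13416
3. -76.52488, -73.81609

Point 1:
  φ: degrees = first 2 digits = 10, minutes = 47.5028; 10 + 47.5028/60 = 10.791713
  S → negative
  λ: degrees = first 3 digits = 119, minutes = 40.1967; 119 + 40.1967/60 = 119.669945
  hemisphere W, so the sign is −
Point 2:
  Latitude: split at 2 digits → 03° and 55.82929′; 3 + 55.82929/60 = 3.930488
  N → positive
  Longitude: degrees = first 3 digits = 0, minutes = 8.0493; 0 + 8.0493/60 = 0.134155
  W → negative
Point 3:
  Latitude: split at 2 digits → 76° and 31.4925′; 76 + 31.4925/60 = 76.524875
  S ⇒ negate
  Lon: degrees = first 3 digits = 73, minutes = 48.9655; 73 + 48.9655/60 = 73.816092
  W → negative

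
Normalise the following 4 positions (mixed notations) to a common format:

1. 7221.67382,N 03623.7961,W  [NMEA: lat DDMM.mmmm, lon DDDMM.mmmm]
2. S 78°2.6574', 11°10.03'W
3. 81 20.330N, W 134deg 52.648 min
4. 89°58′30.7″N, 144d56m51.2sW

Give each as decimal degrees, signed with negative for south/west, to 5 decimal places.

1. 72.36123, -36.39660
2. -78.04429, -11.16717
3. 81.33883, -134.87747
4. 89.97519, -144.94756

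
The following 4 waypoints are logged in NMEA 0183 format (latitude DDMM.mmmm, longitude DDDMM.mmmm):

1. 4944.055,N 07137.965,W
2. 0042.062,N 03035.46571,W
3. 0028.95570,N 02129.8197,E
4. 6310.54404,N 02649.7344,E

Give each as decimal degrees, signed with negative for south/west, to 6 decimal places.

1. 49.734250, -71.632750
2. 0.701033, -30.591095
3. 0.482595, 21.496995
4. 63.175734, 26.828907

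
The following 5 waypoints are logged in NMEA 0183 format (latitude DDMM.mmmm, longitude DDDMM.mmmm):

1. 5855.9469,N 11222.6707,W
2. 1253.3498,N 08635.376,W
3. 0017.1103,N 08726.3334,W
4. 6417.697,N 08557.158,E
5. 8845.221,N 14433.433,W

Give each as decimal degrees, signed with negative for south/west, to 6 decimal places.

1. 58.932448, -112.377845
2. 12.889163, -86.589600
3. 0.285172, -87.438890
4. 64.294950, 85.952633
5. 88.753683, -144.557217

Point 1:
  Latitude: split at 2 digits → 58° and 55.9469′; 58 + 55.9469/60 = 58.9324483
  N → positive
  Lon: degrees = first 3 digits = 112, minutes = 22.6707; 112 + 22.6707/60 = 112.3778450
  W → negative
Point 2:
  Lat: split at 2 digits → 12° and 53.3498′; 12 + 53.3498/60 = 12.8891633
  N ⇒ keep positive
  Lon: split at 3 digits → 086° and 35.376′; 86 + 35.376/60 = 86.5896000
  W → negative
Point 3:
  Lat: degrees = first 2 digits = 0, minutes = 17.1103; 0 + 17.1103/60 = 0.2851717
  N → positive
  Longitude: split at 3 digits → 087° and 26.3334′; 87 + 26.3334/60 = 87.4388900
  W → negative
Point 4:
  φ: degrees = first 2 digits = 64, minutes = 17.697; 64 + 17.697/60 = 64.2949500
  N ⇒ keep positive
  λ: split at 3 digits → 085° and 57.158′; 85 + 57.158/60 = 85.9526333
  E ⇒ keep positive
Point 5:
  Latitude: split at 2 digits → 88° and 45.221′; 88 + 45.221/60 = 88.7536833
  N → positive
  λ: degrees = first 3 digits = 144, minutes = 33.433; 144 + 33.433/60 = 144.5572167
  W ⇒ negate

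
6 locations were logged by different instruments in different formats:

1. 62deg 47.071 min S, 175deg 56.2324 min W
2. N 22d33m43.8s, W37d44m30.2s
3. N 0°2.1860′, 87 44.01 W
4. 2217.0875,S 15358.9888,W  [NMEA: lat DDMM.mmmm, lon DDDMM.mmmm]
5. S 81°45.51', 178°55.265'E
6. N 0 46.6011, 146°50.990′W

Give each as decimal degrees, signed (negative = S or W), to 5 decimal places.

Point 1:
  φ: 62 + 47.071/60 = 62.784517
  S → negative
  λ: 56.2324′ = 0.937207°; total 175.937207
  hemisphere W, so the sign is −
Point 2:
  Latitude: 22 + 33/60 + 43.8/3600 = 22.562167
  N → positive
  Longitude: 37 + 44/60 + 30.2/3600 = 37.741722
  hemisphere W, so the sign is −
Point 3:
  φ: 2.186′ = 0.036433°; total 0.036433
  N ⇒ keep positive
  Longitude: 44.01′ = 0.733500°; total 87.733500
  W ⇒ negate
Point 4:
  Lat: split at 2 digits → 22° and 17.0875′; 22 + 17.0875/60 = 22.284792
  S → negative
  Lon: degrees = first 3 digits = 153, minutes = 58.9888; 153 + 58.9888/60 = 153.983147
  hemisphere W, so the sign is −
Point 5:
  Latitude: 45.51′ = 0.758500°; total 81.758500
  S → negative
  Longitude: 178 + 55.265/60 = 178.921083
  E ⇒ keep positive
Point 6:
  Lat: 46.6011′ = 0.776685°; total 0.776685
  N ⇒ keep positive
  Lon: 146 + 50.99/60 = 146.849833
  W → negative

1. -62.78452, -175.93721
2. 22.56217, -37.74172
3. 0.03643, -87.73350
4. -22.28479, -153.98315
5. -81.75850, 178.92108
6. 0.77669, -146.84983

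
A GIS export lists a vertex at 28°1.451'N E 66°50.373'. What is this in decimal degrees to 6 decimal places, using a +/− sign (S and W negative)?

28.024183, 66.839550

Latitude: 1.451′ = 0.024183°; total 28.0241833
N ⇒ keep positive
λ: 66 + 50.373/60 = 66.8395500
E ⇒ keep positive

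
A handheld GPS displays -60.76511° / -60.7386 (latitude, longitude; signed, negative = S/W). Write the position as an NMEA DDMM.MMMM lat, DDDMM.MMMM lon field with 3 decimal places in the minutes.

6045.907,S / 06044.316,W

Latitude is negative → S; |value| = 60.765110
Latitude: fractional part 0.765110 → 45.90660 minutes
Longitude is negative → W; |value| = 60.738600
Longitude: minutes = (60.738600 − 60) × 60 = 44.31600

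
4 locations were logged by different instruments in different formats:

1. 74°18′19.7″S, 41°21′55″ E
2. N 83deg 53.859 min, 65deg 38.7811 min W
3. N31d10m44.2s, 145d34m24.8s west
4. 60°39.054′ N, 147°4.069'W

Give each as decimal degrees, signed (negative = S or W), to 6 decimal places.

1. -74.305472, 41.365278
2. 83.897650, -65.646352
3. 31.178944, -145.573556
4. 60.650900, -147.067817

Point 1:
  Latitude: 74° + 18/60 + 19.7/3600 = 74 + 0.300000 + 0.005472 = 74.3054722
  S → negative
  λ: 41 + 21/60 + 55/3600 = 41.3652778
  E ⇒ keep positive
Point 2:
  φ: 83 + 53.859/60 = 83.8976500
  N → positive
  Longitude: 65 + 38.7811/60 = 65.6463517
  W → negative
Point 3:
  Latitude: 10′ + 44.2″ = 10.73667′; 31 + 10.73667/60 = 31.1789444
  N ⇒ keep positive
  λ: 34′ + 24.8″ = 34.41333′; 145 + 34.41333/60 = 145.5735556
  W → negative
Point 4:
  φ: 60 + 39.054/60 = 60.6509000
  N → positive
  Longitude: 4.069′ = 0.067817°; total 147.0678167
  W ⇒ negate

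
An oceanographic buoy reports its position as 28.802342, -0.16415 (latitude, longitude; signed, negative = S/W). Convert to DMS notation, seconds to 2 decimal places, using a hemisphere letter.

Lat: 0.802342 × 60 = 48.14052′ → 48′, remainder × 60 = 8.4312″
Longitude is negative → W; |value| = 0.164150
Longitude: whole degrees 0; 9.84900′ → 9′ and 50.9400″

28°48′8.43″ N, 0°09′50.94″ W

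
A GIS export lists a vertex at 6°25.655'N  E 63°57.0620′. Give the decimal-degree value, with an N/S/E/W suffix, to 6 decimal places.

6.427583° N, 63.951033° E

φ: 6 + 25.655/60 = 6.4275833
Lon: 57.062′ = 0.951033°; total 63.9510333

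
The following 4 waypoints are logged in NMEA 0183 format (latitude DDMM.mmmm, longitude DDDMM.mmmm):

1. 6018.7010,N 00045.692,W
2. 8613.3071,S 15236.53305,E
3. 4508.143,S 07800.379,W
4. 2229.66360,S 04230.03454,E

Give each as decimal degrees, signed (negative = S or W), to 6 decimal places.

1. 60.311683, -0.761533
2. -86.221785, 152.608884
3. -45.135717, -78.006317
4. -22.494393, 42.500576

Point 1:
  φ: degrees = first 2 digits = 60, minutes = 18.701; 60 + 18.701/60 = 60.3116833
  N → positive
  Longitude: split at 3 digits → 000° and 45.692′; 0 + 45.692/60 = 0.7615333
  W ⇒ negate
Point 2:
  Latitude: split at 2 digits → 86° and 13.3071′; 86 + 13.3071/60 = 86.2217850
  S ⇒ negate
  Lon: split at 3 digits → 152° and 36.53305′; 152 + 36.53305/60 = 152.6088842
  E ⇒ keep positive
Point 3:
  φ: split at 2 digits → 45° and 8.143′; 45 + 8.143/60 = 45.1357167
  S → negative
  Lon: split at 3 digits → 078° and 0.379′; 78 + 0.379/60 = 78.0063167
  W → negative
Point 4:
  Latitude: degrees = first 2 digits = 22, minutes = 29.6636; 22 + 29.6636/60 = 22.4943933
  S ⇒ negate
  Lon: degrees = first 3 digits = 42, minutes = 30.03454; 42 + 30.03454/60 = 42.5005757
  E ⇒ keep positive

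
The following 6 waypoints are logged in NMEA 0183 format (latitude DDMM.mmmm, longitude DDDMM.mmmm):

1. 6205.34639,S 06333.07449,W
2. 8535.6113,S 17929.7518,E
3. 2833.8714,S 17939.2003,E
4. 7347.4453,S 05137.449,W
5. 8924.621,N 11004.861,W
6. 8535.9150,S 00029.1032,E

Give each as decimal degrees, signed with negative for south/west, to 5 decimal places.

Point 1:
  Lat: split at 2 digits → 62° and 5.34639′; 62 + 5.34639/60 = 62.089107
  S → negative
  λ: degrees = first 3 digits = 63, minutes = 33.07449; 63 + 33.07449/60 = 63.551242
  W ⇒ negate
Point 2:
  Lat: split at 2 digits → 85° and 35.6113′; 85 + 35.6113/60 = 85.593522
  S → negative
  Lon: split at 3 digits → 179° and 29.7518′; 179 + 29.7518/60 = 179.495863
  E → positive
Point 3:
  Latitude: split at 2 digits → 28° and 33.8714′; 28 + 33.8714/60 = 28.564523
  S → negative
  Longitude: split at 3 digits → 179° and 39.2003′; 179 + 39.2003/60 = 179.653338
  E → positive
Point 4:
  φ: split at 2 digits → 73° and 47.4453′; 73 + 47.4453/60 = 73.790755
  S ⇒ negate
  Longitude: degrees = first 3 digits = 51, minutes = 37.449; 51 + 37.449/60 = 51.624150
  W → negative
Point 5:
  φ: split at 2 digits → 89° and 24.621′; 89 + 24.621/60 = 89.410350
  N ⇒ keep positive
  Longitude: split at 3 digits → 110° and 4.861′; 110 + 4.861/60 = 110.081017
  W → negative
Point 6:
  φ: split at 2 digits → 85° and 35.915′; 85 + 35.915/60 = 85.598583
  S → negative
  Longitude: split at 3 digits → 000° and 29.1032′; 0 + 29.1032/60 = 0.485053
  E ⇒ keep positive

1. -62.08911, -63.55124
2. -85.59352, 179.49586
3. -28.56452, 179.65334
4. -73.79076, -51.62415
5. 89.41035, -110.08102
6. -85.59858, 0.48505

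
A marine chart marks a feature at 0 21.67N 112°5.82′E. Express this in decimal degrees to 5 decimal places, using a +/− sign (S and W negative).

Lat: 0 + 21.67/60 = 0.361167
N → positive
Longitude: 112 + 5.82/60 = 112.097000
E → positive

0.36117, 112.09700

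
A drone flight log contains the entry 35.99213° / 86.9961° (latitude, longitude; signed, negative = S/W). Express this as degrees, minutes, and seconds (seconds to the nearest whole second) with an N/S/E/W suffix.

35°59′32″ N, 86°59′46″ E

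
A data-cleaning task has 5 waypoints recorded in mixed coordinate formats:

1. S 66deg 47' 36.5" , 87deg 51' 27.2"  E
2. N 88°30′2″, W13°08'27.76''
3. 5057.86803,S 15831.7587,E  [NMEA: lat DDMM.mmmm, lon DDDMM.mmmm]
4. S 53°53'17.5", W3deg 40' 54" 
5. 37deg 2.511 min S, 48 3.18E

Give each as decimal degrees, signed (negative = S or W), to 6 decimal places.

1. -66.793472, 87.857556
2. 88.500556, -13.141044
3. -50.964467, 158.529312
4. -53.888194, -3.681667
5. -37.041850, 48.053000

Point 1:
  Lat: 66 + 47/60 + 36.5/3600 = 66.7934722
  S ⇒ negate
  λ: 87° + 51/60 + 27.2/3600 = 87 + 0.850000 + 0.007556 = 87.8575556
  E ⇒ keep positive
Point 2:
  Latitude: 30′ + 2″ = 30.03333′; 88 + 30.03333/60 = 88.5005556
  N ⇒ keep positive
  Lon: 13 + 8/60 + 27.76/3600 = 13.1410444
  W → negative
Point 3:
  Lat: split at 2 digits → 50° and 57.86803′; 50 + 57.86803/60 = 50.9644672
  hemisphere S, so the sign is −
  Longitude: degrees = first 3 digits = 158, minutes = 31.7587; 158 + 31.7587/60 = 158.5293117
  E ⇒ keep positive
Point 4:
  Lat: 53 + 53/60 + 17.5/3600 = 53.8881944
  S → negative
  λ: 40′ + 54″ = 40.90000′; 3 + 40.90000/60 = 3.6816667
  W → negative
Point 5:
  Latitude: 37 + 2.511/60 = 37.0418500
  hemisphere S, so the sign is −
  λ: 48 + 3.18/60 = 48.0530000
  E → positive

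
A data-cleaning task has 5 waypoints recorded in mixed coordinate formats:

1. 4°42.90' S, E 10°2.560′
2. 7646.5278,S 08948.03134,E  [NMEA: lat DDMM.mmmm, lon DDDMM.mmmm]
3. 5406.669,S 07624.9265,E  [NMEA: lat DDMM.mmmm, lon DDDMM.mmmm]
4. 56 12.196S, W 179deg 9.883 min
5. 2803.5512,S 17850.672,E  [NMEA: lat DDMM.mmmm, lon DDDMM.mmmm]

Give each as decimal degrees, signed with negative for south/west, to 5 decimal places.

Point 1:
  Lat: 42.9′ = 0.715000°; total 4.715000
  S ⇒ negate
  Longitude: 10 + 2.56/60 = 10.042667
  E ⇒ keep positive
Point 2:
  Latitude: split at 2 digits → 76° and 46.5278′; 76 + 46.5278/60 = 76.775463
  S ⇒ negate
  Lon: split at 3 digits → 089° and 48.03134′; 89 + 48.03134/60 = 89.800522
  E → positive
Point 3:
  Lat: degrees = first 2 digits = 54, minutes = 6.669; 54 + 6.669/60 = 54.111150
  S ⇒ negate
  Longitude: split at 3 digits → 076° and 24.9265′; 76 + 24.9265/60 = 76.415442
  E ⇒ keep positive
Point 4:
  φ: 56 + 12.196/60 = 56.203267
  S → negative
  λ: 179 + 9.883/60 = 179.164717
  W ⇒ negate
Point 5:
  Latitude: split at 2 digits → 28° and 3.5512′; 28 + 3.5512/60 = 28.059187
  S → negative
  Lon: split at 3 digits → 178° and 50.672′; 178 + 50.672/60 = 178.844533
  E → positive

1. -4.71500, 10.04267
2. -76.77546, 89.80052
3. -54.11115, 76.41544
4. -56.20327, -179.16472
5. -28.05919, 178.84453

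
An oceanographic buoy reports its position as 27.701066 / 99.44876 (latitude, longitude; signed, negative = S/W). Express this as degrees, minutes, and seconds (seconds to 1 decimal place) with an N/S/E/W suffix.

φ: whole degrees 27; 42.06396′ → 42′ and 3.838″
Lon: 0.448760° → 26.92560′; 0.92560 × 60 = 55.536″

27°42′3.8″ N, 99°26′55.5″ E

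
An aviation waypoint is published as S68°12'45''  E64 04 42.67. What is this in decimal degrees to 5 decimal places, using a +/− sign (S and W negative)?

Latitude: 12′ + 45″ = 12.75000′; 68 + 12.75000/60 = 68.212500
hemisphere S, so the sign is −
λ: 4′ + 42.67″ = 4.71117′; 64 + 4.71117/60 = 64.078519
E → positive

-68.21250, 64.07852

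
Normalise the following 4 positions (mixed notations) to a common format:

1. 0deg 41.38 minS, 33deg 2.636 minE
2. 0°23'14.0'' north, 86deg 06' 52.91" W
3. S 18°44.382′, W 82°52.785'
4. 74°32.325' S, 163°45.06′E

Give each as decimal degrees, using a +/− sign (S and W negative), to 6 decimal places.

Point 1:
  Lat: 0 + 41.38/60 = 0.6896667
  hemisphere S, so the sign is −
  Lon: 33 + 2.636/60 = 33.0439333
  E → positive
Point 2:
  φ: 0 + 23/60 + 14/3600 = 0.3872222
  N → positive
  Longitude: 86 + 6/60 + 52.91/3600 = 86.1146972
  W → negative
Point 3:
  Latitude: 44.382′ = 0.739700°; total 18.7397000
  S → negative
  Longitude: 82 + 52.785/60 = 82.8797500
  hemisphere W, so the sign is −
Point 4:
  Lat: 32.325′ = 0.538750°; total 74.5387500
  S ⇒ negate
  Lon: 163 + 45.06/60 = 163.7510000
  E → positive

1. -0.689667, 33.043933
2. 0.387222, -86.114697
3. -18.739700, -82.879750
4. -74.538750, 163.751000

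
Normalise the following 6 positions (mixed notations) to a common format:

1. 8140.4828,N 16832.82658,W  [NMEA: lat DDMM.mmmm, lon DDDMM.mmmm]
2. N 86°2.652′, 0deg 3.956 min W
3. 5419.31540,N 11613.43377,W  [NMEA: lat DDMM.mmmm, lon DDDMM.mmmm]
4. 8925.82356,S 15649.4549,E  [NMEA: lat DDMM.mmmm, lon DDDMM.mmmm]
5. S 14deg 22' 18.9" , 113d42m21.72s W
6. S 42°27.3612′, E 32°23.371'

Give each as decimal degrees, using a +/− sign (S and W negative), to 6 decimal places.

Point 1:
  φ: degrees = first 2 digits = 81, minutes = 40.4828; 81 + 40.4828/60 = 81.6747133
  N ⇒ keep positive
  Longitude: split at 3 digits → 168° and 32.82658′; 168 + 32.82658/60 = 168.5471097
  hemisphere W, so the sign is −
Point 2:
  Lat: 86 + 2.652/60 = 86.0442000
  N ⇒ keep positive
  Longitude: 3.956′ = 0.065933°; total 0.0659333
  hemisphere W, so the sign is −
Point 3:
  φ: degrees = first 2 digits = 54, minutes = 19.3154; 54 + 19.3154/60 = 54.3219233
  N → positive
  Longitude: split at 3 digits → 116° and 13.43377′; 116 + 13.43377/60 = 116.2238962
  W → negative
Point 4:
  Latitude: split at 2 digits → 89° and 25.82356′; 89 + 25.82356/60 = 89.4303927
  hemisphere S, so the sign is −
  λ: degrees = first 3 digits = 156, minutes = 49.4549; 156 + 49.4549/60 = 156.8242483
  E → positive
Point 5:
  Latitude: 14 + 22/60 + 18.9/3600 = 14.3719167
  S → negative
  Lon: 113° + 42/60 + 21.72/3600 = 113 + 0.700000 + 0.006033 = 113.7060333
  W ⇒ negate
Point 6:
  Lat: 27.3612′ = 0.456020°; total 42.4560200
  hemisphere S, so the sign is −
  Longitude: 32 + 23.371/60 = 32.3895167
  E → positive

1. 81.674713, -168.547110
2. 86.044200, -0.065933
3. 54.321923, -116.223896
4. -89.430393, 156.824248
5. -14.371917, -113.706033
6. -42.456020, 32.389517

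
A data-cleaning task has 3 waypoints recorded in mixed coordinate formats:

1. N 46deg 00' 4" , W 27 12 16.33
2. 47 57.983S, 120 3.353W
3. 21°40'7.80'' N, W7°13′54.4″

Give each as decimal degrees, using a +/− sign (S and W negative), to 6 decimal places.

Point 1:
  φ: 46 + 0/60 + 4/3600 = 46.0011111
  N → positive
  λ: 27° + 12/60 + 16.33/3600 = 27 + 0.200000 + 0.004536 = 27.2045361
  hemisphere W, so the sign is −
Point 2:
  φ: 57.983′ = 0.966383°; total 47.9663833
  S ⇒ negate
  Longitude: 3.353′ = 0.055883°; total 120.0558833
  W → negative
Point 3:
  Latitude: 21° + 40/60 + 7.8/3600 = 21 + 0.666667 + 0.002167 = 21.6688333
  N ⇒ keep positive
  Longitude: 7° + 13/60 + 54.4/3600 = 7 + 0.216667 + 0.015111 = 7.2317778
  W → negative

1. 46.001111, -27.204536
2. -47.966383, -120.055883
3. 21.668833, -7.231778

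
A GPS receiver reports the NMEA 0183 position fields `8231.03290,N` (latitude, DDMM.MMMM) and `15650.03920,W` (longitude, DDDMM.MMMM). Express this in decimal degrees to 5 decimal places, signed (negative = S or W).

82.51722, -156.83399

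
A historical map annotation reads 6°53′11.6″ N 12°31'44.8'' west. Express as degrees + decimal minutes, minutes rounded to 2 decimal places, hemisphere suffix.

Latitude: 53 + 11.6/60 = 53.1933′
λ: seconds/60 = 0.74667; minutes = 31 + 0.74667 = 31.7467

6° 53.19′ N, 12° 31.75′ W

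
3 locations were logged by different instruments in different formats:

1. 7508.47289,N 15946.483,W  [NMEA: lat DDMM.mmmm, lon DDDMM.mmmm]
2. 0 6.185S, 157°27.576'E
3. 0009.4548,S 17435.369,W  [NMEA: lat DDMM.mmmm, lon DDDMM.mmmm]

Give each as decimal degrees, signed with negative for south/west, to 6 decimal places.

Point 1:
  Latitude: split at 2 digits → 75° and 8.47289′; 75 + 8.47289/60 = 75.1412148
  N → positive
  Longitude: degrees = first 3 digits = 159, minutes = 46.483; 159 + 46.483/60 = 159.7747167
  W → negative
Point 2:
  Lat: 6.185′ = 0.103083°; total 0.1030833
  S → negative
  Lon: 27.576′ = 0.459600°; total 157.4596000
  E ⇒ keep positive
Point 3:
  Latitude: split at 2 digits → 00° and 9.4548′; 0 + 9.4548/60 = 0.1575800
  S → negative
  Lon: split at 3 digits → 174° and 35.369′; 174 + 35.369/60 = 174.5894833
  W → negative

1. 75.141215, -159.774717
2. -0.103083, 157.459600
3. -0.157580, -174.589483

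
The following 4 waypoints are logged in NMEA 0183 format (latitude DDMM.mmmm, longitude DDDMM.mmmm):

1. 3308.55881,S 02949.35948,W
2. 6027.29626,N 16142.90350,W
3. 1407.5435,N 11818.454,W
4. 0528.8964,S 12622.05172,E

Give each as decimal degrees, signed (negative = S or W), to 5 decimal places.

1. -33.14265, -29.82266
2. 60.45494, -161.71506
3. 14.12573, -118.30757
4. -5.48161, 126.36753

Point 1:
  Latitude: split at 2 digits → 33° and 8.55881′; 33 + 8.55881/60 = 33.142647
  hemisphere S, so the sign is −
  Longitude: degrees = first 3 digits = 29, minutes = 49.35948; 29 + 49.35948/60 = 29.822658
  W ⇒ negate
Point 2:
  Latitude: degrees = first 2 digits = 60, minutes = 27.29626; 60 + 27.29626/60 = 60.454938
  N → positive
  Longitude: split at 3 digits → 161° and 42.9035′; 161 + 42.9035/60 = 161.715058
  W ⇒ negate
Point 3:
  Latitude: degrees = first 2 digits = 14, minutes = 7.5435; 14 + 7.5435/60 = 14.125725
  N → positive
  λ: degrees = first 3 digits = 118, minutes = 18.454; 118 + 18.454/60 = 118.307567
  hemisphere W, so the sign is −
Point 4:
  Latitude: degrees = first 2 digits = 5, minutes = 28.8964; 5 + 28.8964/60 = 5.481607
  S ⇒ negate
  Lon: split at 3 digits → 126° and 22.05172′; 126 + 22.05172/60 = 126.367529
  E ⇒ keep positive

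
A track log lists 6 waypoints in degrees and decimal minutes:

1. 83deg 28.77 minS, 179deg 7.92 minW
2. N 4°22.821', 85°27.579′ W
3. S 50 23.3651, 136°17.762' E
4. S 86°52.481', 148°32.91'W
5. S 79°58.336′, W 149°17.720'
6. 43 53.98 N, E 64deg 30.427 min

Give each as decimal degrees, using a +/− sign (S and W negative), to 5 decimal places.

Point 1:
  Lat: 83 + 28.77/60 = 83.479500
  S ⇒ negate
  Lon: 179 + 7.92/60 = 179.132000
  hemisphere W, so the sign is −
Point 2:
  Lat: 22.821′ = 0.380350°; total 4.380350
  N → positive
  Longitude: 85 + 27.579/60 = 85.459650
  W → negative
Point 3:
  Latitude: 50 + 23.3651/60 = 50.389418
  hemisphere S, so the sign is −
  Longitude: 17.762′ = 0.296033°; total 136.296033
  E → positive
Point 4:
  Lat: 52.481′ = 0.874683°; total 86.874683
  S ⇒ negate
  λ: 148 + 32.91/60 = 148.548500
  hemisphere W, so the sign is −
Point 5:
  Latitude: 79 + 58.336/60 = 79.972267
  S ⇒ negate
  Longitude: 149 + 17.72/60 = 149.295333
  W → negative
Point 6:
  Lat: 53.98′ = 0.899667°; total 43.899667
  N ⇒ keep positive
  Longitude: 64 + 30.427/60 = 64.507117
  E ⇒ keep positive

1. -83.47950, -179.13200
2. 4.38035, -85.45965
3. -50.38942, 136.29603
4. -86.87468, -148.54850
5. -79.97227, -149.29533
6. 43.89967, 64.50712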